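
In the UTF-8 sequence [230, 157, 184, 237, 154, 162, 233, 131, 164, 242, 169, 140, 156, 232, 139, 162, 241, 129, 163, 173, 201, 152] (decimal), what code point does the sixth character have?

Offset 0: leading byte 0xE6 = 11100110 → 3-byte char #1 = E6 9D B8.
Offset 3: leading byte 0xED = 11101101 → 3-byte char #2 = ED 9A A2.
Offset 6: leading byte 0xE9 = 11101001 → 3-byte char #3 = E9 83 A4.
Offset 9: leading byte 0xF2 = 11110010 → 4-byte char #4 = F2 A9 8C 9C.
Offset 13: leading byte 0xE8 = 11101000 → 3-byte char #5 = E8 8B A2.
Offset 16: leading byte 0xF1 = 11110001 → 4-byte char #6 = F1 81 A3 AD.
Leading byte 0xF1 = 11110001 matches 11110xxx → 4-byte sequence.
Byte 1: 0xF1 = 11110001, payload 001 (3 bits).
Byte 2: 0x81 = 10000001 (10xxxxxx ✓), payload 000001.
Byte 3: 0xA3 = 10100011 (10xxxxxx ✓), payload 100011.
Byte 4: 0xAD = 10101101 (10xxxxxx ✓), payload 101101.
Concatenate: 001000001100011101101 = 0x418ED (21 bits → U+418ED).

U+418ED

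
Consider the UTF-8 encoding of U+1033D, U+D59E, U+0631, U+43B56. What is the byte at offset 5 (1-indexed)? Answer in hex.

1-indexed offset 5 is 0-indexed offset 4.
U+1033D → 4-byte form F0 90 8C BD at offsets 0–3.
U+D59E → 3-byte form ED 96 9E at offsets 4–6.
Offset 4 falls in char 2's range; it's byte 1 of ED 96 9E = 0xED.

0xED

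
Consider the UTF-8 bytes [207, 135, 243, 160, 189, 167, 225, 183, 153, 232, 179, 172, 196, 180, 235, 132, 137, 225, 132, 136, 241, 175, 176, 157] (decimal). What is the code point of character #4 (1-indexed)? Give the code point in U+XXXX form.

U+8CEC

Offset 0: leading byte 0xCF = 11001111 → 2-byte char #1 = CF 87.
Offset 2: leading byte 0xF3 = 11110011 → 4-byte char #2 = F3 A0 BD A7.
Offset 6: leading byte 0xE1 = 11100001 → 3-byte char #3 = E1 B7 99.
Offset 9: leading byte 0xE8 = 11101000 → 3-byte char #4 = E8 B3 AC.
Leading byte 0xE8 = 11101000 matches 1110xxxx → 3-byte sequence.
Byte 1: 0xE8 = 11101000, payload 1000 (4 bits).
Byte 2: 0xB3 = 10110011 (10xxxxxx ✓), payload 110011.
Byte 3: 0xAC = 10101100 (10xxxxxx ✓), payload 101100.
Concatenate: 1000110011101100 = 0x8CEC (16 bits → U+8CEC).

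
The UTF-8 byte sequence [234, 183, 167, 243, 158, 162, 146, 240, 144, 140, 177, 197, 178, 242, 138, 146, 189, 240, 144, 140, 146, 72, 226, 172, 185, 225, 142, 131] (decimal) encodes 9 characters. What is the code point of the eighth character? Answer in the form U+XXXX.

Offset 0: leading byte 0xEA = 11101010 → 3-byte char #1 = EA B7 A7.
Offset 3: leading byte 0xF3 = 11110011 → 4-byte char #2 = F3 9E A2 92.
Offset 7: leading byte 0xF0 = 11110000 → 4-byte char #3 = F0 90 8C B1.
Offset 11: leading byte 0xC5 = 11000101 → 2-byte char #4 = C5 B2.
Offset 13: leading byte 0xF2 = 11110010 → 4-byte char #5 = F2 8A 92 BD.
Offset 17: leading byte 0xF0 = 11110000 → 4-byte char #6 = F0 90 8C 92.
Offset 21: leading byte 0x48 = 01001000 → 1-byte char #7 = 48.
Offset 22: leading byte 0xE2 = 11100010 → 3-byte char #8 = E2 AC B9.
Leading byte 0xE2 = 11100010 matches 1110xxxx → 3-byte sequence.
Byte 1: 0xE2 = 11100010, payload 0010 (4 bits).
Byte 2: 0xAC = 10101100 (10xxxxxx ✓), payload 101100.
Byte 3: 0xB9 = 10111001 (10xxxxxx ✓), payload 111001.
Concatenate: 0010101100111001 = 0x2B39 (16 bits → U+2B39).

U+2B39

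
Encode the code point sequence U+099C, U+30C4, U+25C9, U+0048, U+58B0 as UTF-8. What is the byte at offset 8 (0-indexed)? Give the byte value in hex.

U+099C → 3-byte form E0 A6 9C at offsets 0–2.
U+30C4 → 3-byte form E3 83 84 at offsets 3–5.
U+25C9 → 3-byte form E2 97 89 at offsets 6–8.
Offset 8 falls in char 3's range; it's byte 3 of E2 97 89 = 0x89.

0x89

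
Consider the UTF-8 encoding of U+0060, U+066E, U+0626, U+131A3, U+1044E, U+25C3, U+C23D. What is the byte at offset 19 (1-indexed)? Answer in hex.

0xBD

1-indexed offset 19 is 0-indexed offset 18.
U+0060 → 1-byte form 60 at offsets 0–0.
U+066E → 2-byte form D9 AE at offsets 1–2.
U+0626 → 2-byte form D8 A6 at offsets 3–4.
U+131A3 → 4-byte form F0 93 86 A3 at offsets 5–8.
U+1044E → 4-byte form F0 90 91 8E at offsets 9–12.
U+25C3 → 3-byte form E2 97 83 at offsets 13–15.
U+C23D → 3-byte form EC 88 BD at offsets 16–18.
Offset 18 falls in char 7's range; it's byte 3 of EC 88 BD = 0xBD.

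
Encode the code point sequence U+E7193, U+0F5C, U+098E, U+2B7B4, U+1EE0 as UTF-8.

U+E7193: 4-byte form → F3 A7 86 93.
U+0F5C: 3-byte form → E0 BD 9C.
U+098E: 3-byte form → E0 A6 8E.
U+2B7B4: 4-byte form → F0 AB 9E B4.
U+1EE0: 3-byte form → E1 BB A0.
Concatenated (17 bytes): F3 A7 86 93 E0 BD 9C E0 A6 8E F0 AB 9E B4 E1 BB A0.

F3 A7 86 93 E0 BD 9C E0 A6 8E F0 AB 9E B4 E1 BB A0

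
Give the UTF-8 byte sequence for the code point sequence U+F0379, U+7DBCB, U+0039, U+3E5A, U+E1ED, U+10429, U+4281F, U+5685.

U+F0379: 4-byte form → F3 B0 8D B9.
U+7DBCB: 4-byte form → F1 BD AF 8B.
U+0039: 1-byte form → 39.
U+3E5A: 3-byte form → E3 B9 9A.
U+E1ED: 3-byte form → EE 87 AD.
U+10429: 4-byte form → F0 90 90 A9.
U+4281F: 4-byte form → F1 82 A0 9F.
U+5685: 3-byte form → E5 9A 85.
Concatenated (26 bytes): F3 B0 8D B9 F1 BD AF 8B 39 E3 B9 9A EE 87 AD F0 90 90 A9 F1 82 A0 9F E5 9A 85.

F3 B0 8D B9 F1 BD AF 8B 39 E3 B9 9A EE 87 AD F0 90 90 A9 F1 82 A0 9F E5 9A 85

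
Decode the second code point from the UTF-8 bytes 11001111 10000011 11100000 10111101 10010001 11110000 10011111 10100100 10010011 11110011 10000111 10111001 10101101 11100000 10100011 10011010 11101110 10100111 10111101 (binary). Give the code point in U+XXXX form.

U+0F51

Offset 0: leading byte 0xCF = 11001111 → 2-byte char #1 = CF 83.
Offset 2: leading byte 0xE0 = 11100000 → 3-byte char #2 = E0 BD 91.
Leading byte 0xE0 = 11100000 matches 1110xxxx → 3-byte sequence.
Byte 1: 0xE0 = 11100000, payload 0000 (4 bits).
Byte 2: 0xBD = 10111101 (10xxxxxx ✓), payload 111101.
Byte 3: 0x91 = 10010001 (10xxxxxx ✓), payload 010001.
Concatenate: 0000111101010001 = 0xF51 (16 bits → U+0F51).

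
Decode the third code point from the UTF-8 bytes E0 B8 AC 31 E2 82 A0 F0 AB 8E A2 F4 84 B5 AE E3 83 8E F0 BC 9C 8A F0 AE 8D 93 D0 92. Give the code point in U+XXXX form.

Offset 0: leading byte 0xE0 = 11100000 → 3-byte char #1 = E0 B8 AC.
Offset 3: leading byte 0x31 = 00110001 → 1-byte char #2 = 31.
Offset 4: leading byte 0xE2 = 11100010 → 3-byte char #3 = E2 82 A0.
Leading byte 0xE2 = 11100010 matches 1110xxxx → 3-byte sequence.
Byte 1: 0xE2 = 11100010, payload 0010 (4 bits).
Byte 2: 0x82 = 10000010 (10xxxxxx ✓), payload 000010.
Byte 3: 0xA0 = 10100000 (10xxxxxx ✓), payload 100000.
Concatenate: 0010000010100000 = 0x20A0 (16 bits → U+20A0).

U+20A0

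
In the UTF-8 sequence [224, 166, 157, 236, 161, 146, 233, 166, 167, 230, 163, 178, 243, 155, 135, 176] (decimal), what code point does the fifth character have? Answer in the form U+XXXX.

Offset 0: leading byte 0xE0 = 11100000 → 3-byte char #1 = E0 A6 9D.
Offset 3: leading byte 0xEC = 11101100 → 3-byte char #2 = EC A1 92.
Offset 6: leading byte 0xE9 = 11101001 → 3-byte char #3 = E9 A6 A7.
Offset 9: leading byte 0xE6 = 11100110 → 3-byte char #4 = E6 A3 B2.
Offset 12: leading byte 0xF3 = 11110011 → 4-byte char #5 = F3 9B 87 B0.
Leading byte 0xF3 = 11110011 matches 11110xxx → 4-byte sequence.
Byte 1: 0xF3 = 11110011, payload 011 (3 bits).
Byte 2: 0x9B = 10011011 (10xxxxxx ✓), payload 011011.
Byte 3: 0x87 = 10000111 (10xxxxxx ✓), payload 000111.
Byte 4: 0xB0 = 10110000 (10xxxxxx ✓), payload 110000.
Concatenate: 011011011000111110000 = 0xDB1F0 (21 bits → U+DB1F0).

U+DB1F0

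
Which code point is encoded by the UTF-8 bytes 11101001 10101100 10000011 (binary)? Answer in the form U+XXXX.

U+9B03

Leading byte 0xE9 = 11101001 matches 1110xxxx → 3-byte sequence.
Byte 1: 0xE9 = 11101001, payload 1001 (4 bits).
Byte 2: 0xAC = 10101100 (10xxxxxx ✓), payload 101100.
Byte 3: 0x83 = 10000011 (10xxxxxx ✓), payload 000011.
Concatenate: 1001101100000011 = 0x9B03 (16 bits → U+9B03).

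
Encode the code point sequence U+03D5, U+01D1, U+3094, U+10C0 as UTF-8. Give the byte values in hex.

U+03D5: 2-byte form → CF 95.
U+01D1: 2-byte form → C7 91.
U+3094: 3-byte form → E3 82 94.
U+10C0: 3-byte form → E1 83 80.
Concatenated (10 bytes): CF 95 C7 91 E3 82 94 E1 83 80.

CF 95 C7 91 E3 82 94 E1 83 80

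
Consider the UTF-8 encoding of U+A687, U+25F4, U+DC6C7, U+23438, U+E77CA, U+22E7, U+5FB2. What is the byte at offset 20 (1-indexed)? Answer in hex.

0x8B

1-indexed offset 20 is 0-indexed offset 19.
U+A687 → 3-byte form EA 9A 87 at offsets 0–2.
U+25F4 → 3-byte form E2 97 B4 at offsets 3–5.
U+DC6C7 → 4-byte form F3 9C 9B 87 at offsets 6–9.
U+23438 → 4-byte form F0 A3 90 B8 at offsets 10–13.
U+E77CA → 4-byte form F3 A7 9F 8A at offsets 14–17.
U+22E7 → 3-byte form E2 8B A7 at offsets 18–20.
Offset 19 falls in char 6's range; it's byte 2 of E2 8B A7 = 0x8B.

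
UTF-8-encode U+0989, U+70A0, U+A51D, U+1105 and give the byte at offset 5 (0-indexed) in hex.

U+0989 → 3-byte form E0 A6 89 at offsets 0–2.
U+70A0 → 3-byte form E7 82 A0 at offsets 3–5.
Offset 5 falls in char 2's range; it's byte 3 of E7 82 A0 = 0xA0.

0xA0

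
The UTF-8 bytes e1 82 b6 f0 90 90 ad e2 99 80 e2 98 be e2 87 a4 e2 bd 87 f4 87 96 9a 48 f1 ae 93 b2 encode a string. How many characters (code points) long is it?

9

Byte at offset 0: 0xE1 = 11100001 → 3-byte char (#1). Advance 3.
Byte at offset 3: 0xF0 = 11110000 → 4-byte char (#2). Advance 4.
Byte at offset 7: 0xE2 = 11100010 → 3-byte char (#3). Advance 3.
Byte at offset 10: 0xE2 = 11100010 → 3-byte char (#4). Advance 3.
Byte at offset 13: 0xE2 = 11100010 → 3-byte char (#5). Advance 3.
Byte at offset 16: 0xE2 = 11100010 → 3-byte char (#6). Advance 3.
Byte at offset 19: 0xF4 = 11110100 → 4-byte char (#7). Advance 4.
Byte at offset 23: 0x48 = 01001000 → 1-byte char (#8). Advance 1.
Byte at offset 24: 0xF1 = 11110001 → 4-byte char (#9). Advance 4.
Reached end at offset 28 after 9 code points.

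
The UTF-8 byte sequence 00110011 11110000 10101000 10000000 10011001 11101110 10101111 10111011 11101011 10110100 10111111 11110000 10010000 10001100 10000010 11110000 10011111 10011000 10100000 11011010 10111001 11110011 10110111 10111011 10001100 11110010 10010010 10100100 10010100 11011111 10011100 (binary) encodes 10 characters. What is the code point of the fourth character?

U+BD3F

Offset 0: leading byte 0x33 = 00110011 → 1-byte char #1 = 33.
Offset 1: leading byte 0xF0 = 11110000 → 4-byte char #2 = F0 A8 80 99.
Offset 5: leading byte 0xEE = 11101110 → 3-byte char #3 = EE AF BB.
Offset 8: leading byte 0xEB = 11101011 → 3-byte char #4 = EB B4 BF.
Leading byte 0xEB = 11101011 matches 1110xxxx → 3-byte sequence.
Byte 1: 0xEB = 11101011, payload 1011 (4 bits).
Byte 2: 0xB4 = 10110100 (10xxxxxx ✓), payload 110100.
Byte 3: 0xBF = 10111111 (10xxxxxx ✓), payload 111111.
Concatenate: 1011110100111111 = 0xBD3F (16 bits → U+BD3F).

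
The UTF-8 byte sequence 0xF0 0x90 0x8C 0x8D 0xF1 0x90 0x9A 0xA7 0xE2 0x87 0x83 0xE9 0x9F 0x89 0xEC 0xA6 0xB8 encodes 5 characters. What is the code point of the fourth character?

U+97C9

Offset 0: leading byte 0xF0 = 11110000 → 4-byte char #1 = F0 90 8C 8D.
Offset 4: leading byte 0xF1 = 11110001 → 4-byte char #2 = F1 90 9A A7.
Offset 8: leading byte 0xE2 = 11100010 → 3-byte char #3 = E2 87 83.
Offset 11: leading byte 0xE9 = 11101001 → 3-byte char #4 = E9 9F 89.
Leading byte 0xE9 = 11101001 matches 1110xxxx → 3-byte sequence.
Byte 1: 0xE9 = 11101001, payload 1001 (4 bits).
Byte 2: 0x9F = 10011111 (10xxxxxx ✓), payload 011111.
Byte 3: 0x89 = 10001001 (10xxxxxx ✓), payload 001001.
Concatenate: 1001011111001001 = 0x97C9 (16 bits → U+97C9).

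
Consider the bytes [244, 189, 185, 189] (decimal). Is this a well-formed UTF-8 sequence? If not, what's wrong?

Leading byte 0xF4 = 11110100 → 4-byte form.
Payload = 0x13DE7D, which exceeds U+10FFFF, the maximum Unicode code point. (Leading bytes F5–FF, or F4 followed by ≥ 0x90, are invalid.)

invalid (encodes a value above U+10FFFF)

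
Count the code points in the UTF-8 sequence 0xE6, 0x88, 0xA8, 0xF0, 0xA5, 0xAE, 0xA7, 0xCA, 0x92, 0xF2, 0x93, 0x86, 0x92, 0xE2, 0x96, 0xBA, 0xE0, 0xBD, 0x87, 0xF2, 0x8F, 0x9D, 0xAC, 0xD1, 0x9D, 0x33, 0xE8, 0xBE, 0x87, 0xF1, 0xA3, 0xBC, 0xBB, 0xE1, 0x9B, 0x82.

12

Byte at offset 0: 0xE6 = 11100110 → 3-byte char (#1). Advance 3.
Byte at offset 3: 0xF0 = 11110000 → 4-byte char (#2). Advance 4.
Byte at offset 7: 0xCA = 11001010 → 2-byte char (#3). Advance 2.
Byte at offset 9: 0xF2 = 11110010 → 4-byte char (#4). Advance 4.
Byte at offset 13: 0xE2 = 11100010 → 3-byte char (#5). Advance 3.
Byte at offset 16: 0xE0 = 11100000 → 3-byte char (#6). Advance 3.
Byte at offset 19: 0xF2 = 11110010 → 4-byte char (#7). Advance 4.
Byte at offset 23: 0xD1 = 11010001 → 2-byte char (#8). Advance 2.
Byte at offset 25: 0x33 = 00110011 → 1-byte char (#9). Advance 1.
Byte at offset 26: 0xE8 = 11101000 → 3-byte char (#10). Advance 3.
Byte at offset 29: 0xF1 = 11110001 → 4-byte char (#11). Advance 4.
Byte at offset 33: 0xE1 = 11100001 → 3-byte char (#12). Advance 3.
Reached end at offset 36 after 12 code points.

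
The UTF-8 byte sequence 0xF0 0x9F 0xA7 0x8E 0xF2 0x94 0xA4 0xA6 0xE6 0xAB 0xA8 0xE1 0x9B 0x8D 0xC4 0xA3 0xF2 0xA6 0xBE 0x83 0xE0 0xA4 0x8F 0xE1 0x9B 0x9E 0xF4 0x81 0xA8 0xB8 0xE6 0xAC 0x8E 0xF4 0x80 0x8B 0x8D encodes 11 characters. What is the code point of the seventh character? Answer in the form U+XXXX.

Offset 0: leading byte 0xF0 = 11110000 → 4-byte char #1 = F0 9F A7 8E.
Offset 4: leading byte 0xF2 = 11110010 → 4-byte char #2 = F2 94 A4 A6.
Offset 8: leading byte 0xE6 = 11100110 → 3-byte char #3 = E6 AB A8.
Offset 11: leading byte 0xE1 = 11100001 → 3-byte char #4 = E1 9B 8D.
Offset 14: leading byte 0xC4 = 11000100 → 2-byte char #5 = C4 A3.
Offset 16: leading byte 0xF2 = 11110010 → 4-byte char #6 = F2 A6 BE 83.
Offset 20: leading byte 0xE0 = 11100000 → 3-byte char #7 = E0 A4 8F.
Leading byte 0xE0 = 11100000 matches 1110xxxx → 3-byte sequence.
Byte 1: 0xE0 = 11100000, payload 0000 (4 bits).
Byte 2: 0xA4 = 10100100 (10xxxxxx ✓), payload 100100.
Byte 3: 0x8F = 10001111 (10xxxxxx ✓), payload 001111.
Concatenate: 0000100100001111 = 0x90F (16 bits → U+090F).

U+090F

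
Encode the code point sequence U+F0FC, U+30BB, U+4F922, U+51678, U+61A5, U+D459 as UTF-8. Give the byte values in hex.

EF 83 BC E3 82 BB F1 8F A4 A2 F1 91 99 B8 E6 86 A5 ED 91 99

U+F0FC: 3-byte form → EF 83 BC.
U+30BB: 3-byte form → E3 82 BB.
U+4F922: 4-byte form → F1 8F A4 A2.
U+51678: 4-byte form → F1 91 99 B8.
U+61A5: 3-byte form → E6 86 A5.
U+D459: 3-byte form → ED 91 99.
Concatenated (20 bytes): EF 83 BC E3 82 BB F1 8F A4 A2 F1 91 99 B8 E6 86 A5 ED 91 99.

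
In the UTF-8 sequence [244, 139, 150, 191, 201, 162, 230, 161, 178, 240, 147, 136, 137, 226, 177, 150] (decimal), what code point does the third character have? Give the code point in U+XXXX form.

U+6872

Offset 0: leading byte 0xF4 = 11110100 → 4-byte char #1 = F4 8B 96 BF.
Offset 4: leading byte 0xC9 = 11001001 → 2-byte char #2 = C9 A2.
Offset 6: leading byte 0xE6 = 11100110 → 3-byte char #3 = E6 A1 B2.
Leading byte 0xE6 = 11100110 matches 1110xxxx → 3-byte sequence.
Byte 1: 0xE6 = 11100110, payload 0110 (4 bits).
Byte 2: 0xA1 = 10100001 (10xxxxxx ✓), payload 100001.
Byte 3: 0xB2 = 10110010 (10xxxxxx ✓), payload 110010.
Concatenate: 0110100001110010 = 0x6872 (16 bits → U+6872).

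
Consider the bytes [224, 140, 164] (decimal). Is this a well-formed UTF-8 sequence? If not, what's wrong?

Leading byte 0xE0 = 11100000 → 3-byte form.
Continuation bytes all match 10xxxxxx. Payload decodes to 0x324.
But 0x324 < 0x800, the minimum for a 3-byte sequence — this is an overlong encoding.

invalid (overlong encoding)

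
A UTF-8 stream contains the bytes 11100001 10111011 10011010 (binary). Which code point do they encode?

Leading byte 0xE1 = 11100001 matches 1110xxxx → 3-byte sequence.
Byte 1: 0xE1 = 11100001, payload 0001 (4 bits).
Byte 2: 0xBB = 10111011 (10xxxxxx ✓), payload 111011.
Byte 3: 0x9A = 10011010 (10xxxxxx ✓), payload 011010.
Concatenate: 0001111011011010 = 0x1EDA (16 bits → U+1EDA).

U+1EDA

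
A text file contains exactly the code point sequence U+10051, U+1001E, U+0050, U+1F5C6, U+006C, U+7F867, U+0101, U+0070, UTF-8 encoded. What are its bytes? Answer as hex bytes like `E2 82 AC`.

U+10051: 4-byte form → F0 90 81 91.
U+1001E: 4-byte form → F0 90 80 9E.
U+0050: 1-byte form → 50.
U+1F5C6: 4-byte form → F0 9F 97 86.
U+006C: 1-byte form → 6C.
U+7F867: 4-byte form → F1 BF A1 A7.
U+0101: 2-byte form → C4 81.
U+0070: 1-byte form → 70.
Concatenated (21 bytes): F0 90 81 91 F0 90 80 9E 50 F0 9F 97 86 6C F1 BF A1 A7 C4 81 70.

F0 90 81 91 F0 90 80 9E 50 F0 9F 97 86 6C F1 BF A1 A7 C4 81 70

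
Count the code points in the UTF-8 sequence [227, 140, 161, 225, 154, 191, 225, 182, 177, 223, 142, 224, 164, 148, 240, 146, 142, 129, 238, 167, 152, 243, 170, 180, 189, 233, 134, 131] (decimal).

Byte at offset 0: 0xE3 = 11100011 → 3-byte char (#1). Advance 3.
Byte at offset 3: 0xE1 = 11100001 → 3-byte char (#2). Advance 3.
Byte at offset 6: 0xE1 = 11100001 → 3-byte char (#3). Advance 3.
Byte at offset 9: 0xDF = 11011111 → 2-byte char (#4). Advance 2.
Byte at offset 11: 0xE0 = 11100000 → 3-byte char (#5). Advance 3.
Byte at offset 14: 0xF0 = 11110000 → 4-byte char (#6). Advance 4.
Byte at offset 18: 0xEE = 11101110 → 3-byte char (#7). Advance 3.
Byte at offset 21: 0xF3 = 11110011 → 4-byte char (#8). Advance 4.
Byte at offset 25: 0xE9 = 11101001 → 3-byte char (#9). Advance 3.
Reached end at offset 28 after 9 code points.

9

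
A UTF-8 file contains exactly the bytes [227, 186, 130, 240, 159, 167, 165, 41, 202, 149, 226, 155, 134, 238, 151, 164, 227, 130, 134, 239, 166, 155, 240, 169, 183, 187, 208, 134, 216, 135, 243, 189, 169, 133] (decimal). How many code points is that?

Byte at offset 0: 0xE3 = 11100011 → 3-byte char (#1). Advance 3.
Byte at offset 3: 0xF0 = 11110000 → 4-byte char (#2). Advance 4.
Byte at offset 7: 0x29 = 00101001 → 1-byte char (#3). Advance 1.
Byte at offset 8: 0xCA = 11001010 → 2-byte char (#4). Advance 2.
Byte at offset 10: 0xE2 = 11100010 → 3-byte char (#5). Advance 3.
Byte at offset 13: 0xEE = 11101110 → 3-byte char (#6). Advance 3.
Byte at offset 16: 0xE3 = 11100011 → 3-byte char (#7). Advance 3.
Byte at offset 19: 0xEF = 11101111 → 3-byte char (#8). Advance 3.
Byte at offset 22: 0xF0 = 11110000 → 4-byte char (#9). Advance 4.
Byte at offset 26: 0xD0 = 11010000 → 2-byte char (#10). Advance 2.
Byte at offset 28: 0xD8 = 11011000 → 2-byte char (#11). Advance 2.
Byte at offset 30: 0xF3 = 11110011 → 4-byte char (#12). Advance 4.
Reached end at offset 34 after 12 code points.

12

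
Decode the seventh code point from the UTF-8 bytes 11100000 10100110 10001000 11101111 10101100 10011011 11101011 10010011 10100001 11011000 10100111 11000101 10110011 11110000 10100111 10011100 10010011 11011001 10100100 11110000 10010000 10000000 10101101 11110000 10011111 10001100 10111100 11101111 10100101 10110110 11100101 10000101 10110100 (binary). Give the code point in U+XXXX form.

U+0664

Offset 0: leading byte 0xE0 = 11100000 → 3-byte char #1 = E0 A6 88.
Offset 3: leading byte 0xEF = 11101111 → 3-byte char #2 = EF AC 9B.
Offset 6: leading byte 0xEB = 11101011 → 3-byte char #3 = EB 93 A1.
Offset 9: leading byte 0xD8 = 11011000 → 2-byte char #4 = D8 A7.
Offset 11: leading byte 0xC5 = 11000101 → 2-byte char #5 = C5 B3.
Offset 13: leading byte 0xF0 = 11110000 → 4-byte char #6 = F0 A7 9C 93.
Offset 17: leading byte 0xD9 = 11011001 → 2-byte char #7 = D9 A4.
Leading byte 0xD9 = 11011001 matches 110xxxxx → 2-byte sequence.
Byte 1: 0xD9 = 11011001, payload 11001 (5 bits).
Byte 2: 0xA4 = 10100100 (10xxxxxx ✓), payload 100100.
Concatenate: 11001100100 = 0x664 (11 bits → U+0664).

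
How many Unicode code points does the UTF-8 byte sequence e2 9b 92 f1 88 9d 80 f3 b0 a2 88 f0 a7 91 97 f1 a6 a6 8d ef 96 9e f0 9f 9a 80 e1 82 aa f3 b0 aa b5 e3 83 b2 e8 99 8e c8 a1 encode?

12

Byte at offset 0: 0xE2 = 11100010 → 3-byte char (#1). Advance 3.
Byte at offset 3: 0xF1 = 11110001 → 4-byte char (#2). Advance 4.
Byte at offset 7: 0xF3 = 11110011 → 4-byte char (#3). Advance 4.
Byte at offset 11: 0xF0 = 11110000 → 4-byte char (#4). Advance 4.
Byte at offset 15: 0xF1 = 11110001 → 4-byte char (#5). Advance 4.
Byte at offset 19: 0xEF = 11101111 → 3-byte char (#6). Advance 3.
Byte at offset 22: 0xF0 = 11110000 → 4-byte char (#7). Advance 4.
Byte at offset 26: 0xE1 = 11100001 → 3-byte char (#8). Advance 3.
Byte at offset 29: 0xF3 = 11110011 → 4-byte char (#9). Advance 4.
Byte at offset 33: 0xE3 = 11100011 → 3-byte char (#10). Advance 3.
Byte at offset 36: 0xE8 = 11101000 → 3-byte char (#11). Advance 3.
Byte at offset 39: 0xC8 = 11001000 → 2-byte char (#12). Advance 2.
Reached end at offset 41 after 12 code points.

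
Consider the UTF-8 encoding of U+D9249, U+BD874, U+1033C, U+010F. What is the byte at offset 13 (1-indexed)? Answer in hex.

0xC4

1-indexed offset 13 is 0-indexed offset 12.
U+D9249 → 4-byte form F3 99 89 89 at offsets 0–3.
U+BD874 → 4-byte form F2 BD A1 B4 at offsets 4–7.
U+1033C → 4-byte form F0 90 8C BC at offsets 8–11.
U+010F → 2-byte form C4 8F at offsets 12–13.
Offset 12 falls in char 4's range; it's byte 1 of C4 8F = 0xC4.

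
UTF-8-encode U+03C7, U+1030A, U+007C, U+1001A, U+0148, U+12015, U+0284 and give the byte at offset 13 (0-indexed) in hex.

U+03C7 → 2-byte form CF 87 at offsets 0–1.
U+1030A → 4-byte form F0 90 8C 8A at offsets 2–5.
U+007C → 1-byte form 7C at offsets 6–6.
U+1001A → 4-byte form F0 90 80 9A at offsets 7–10.
U+0148 → 2-byte form C5 88 at offsets 11–12.
U+12015 → 4-byte form F0 92 80 95 at offsets 13–16.
Offset 13 falls in char 6's range; it's byte 1 of F0 92 80 95 = 0xF0.

0xF0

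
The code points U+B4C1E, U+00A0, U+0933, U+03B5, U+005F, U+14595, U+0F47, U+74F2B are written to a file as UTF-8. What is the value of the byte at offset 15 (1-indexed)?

0x96

1-indexed offset 15 is 0-indexed offset 14.
U+B4C1E → 4-byte form F2 B4 B0 9E at offsets 0–3.
U+00A0 → 2-byte form C2 A0 at offsets 4–5.
U+0933 → 3-byte form E0 A4 B3 at offsets 6–8.
U+03B5 → 2-byte form CE B5 at offsets 9–10.
U+005F → 1-byte form 5F at offsets 11–11.
U+14595 → 4-byte form F0 94 96 95 at offsets 12–15.
Offset 14 falls in char 6's range; it's byte 3 of F0 94 96 95 = 0x96.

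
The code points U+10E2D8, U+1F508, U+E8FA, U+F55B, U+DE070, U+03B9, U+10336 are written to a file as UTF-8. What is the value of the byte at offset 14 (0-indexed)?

U+10E2D8 → 4-byte form F4 8E 8B 98 at offsets 0–3.
U+1F508 → 4-byte form F0 9F 94 88 at offsets 4–7.
U+E8FA → 3-byte form EE A3 BA at offsets 8–10.
U+F55B → 3-byte form EF 95 9B at offsets 11–13.
U+DE070 → 4-byte form F3 9E 81 B0 at offsets 14–17.
Offset 14 falls in char 5's range; it's byte 1 of F3 9E 81 B0 = 0xF3.

0xF3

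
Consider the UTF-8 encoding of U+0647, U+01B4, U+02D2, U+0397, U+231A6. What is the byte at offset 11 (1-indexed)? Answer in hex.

1-indexed offset 11 is 0-indexed offset 10.
U+0647 → 2-byte form D9 87 at offsets 0–1.
U+01B4 → 2-byte form C6 B4 at offsets 2–3.
U+02D2 → 2-byte form CB 92 at offsets 4–5.
U+0397 → 2-byte form CE 97 at offsets 6–7.
U+231A6 → 4-byte form F0 A3 86 A6 at offsets 8–11.
Offset 10 falls in char 5's range; it's byte 3 of F0 A3 86 A6 = 0x86.

0x86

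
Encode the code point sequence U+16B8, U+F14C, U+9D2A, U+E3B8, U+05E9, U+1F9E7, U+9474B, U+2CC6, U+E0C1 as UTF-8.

U+16B8: 3-byte form → E1 9A B8.
U+F14C: 3-byte form → EF 85 8C.
U+9D2A: 3-byte form → E9 B4 AA.
U+E3B8: 3-byte form → EE 8E B8.
U+05E9: 2-byte form → D7 A9.
U+1F9E7: 4-byte form → F0 9F A7 A7.
U+9474B: 4-byte form → F2 94 9D 8B.
U+2CC6: 3-byte form → E2 B3 86.
U+E0C1: 3-byte form → EE 83 81.
Concatenated (28 bytes): E1 9A B8 EF 85 8C E9 B4 AA EE 8E B8 D7 A9 F0 9F A7 A7 F2 94 9D 8B E2 B3 86 EE 83 81.

E1 9A B8 EF 85 8C E9 B4 AA EE 8E B8 D7 A9 F0 9F A7 A7 F2 94 9D 8B E2 B3 86 EE 83 81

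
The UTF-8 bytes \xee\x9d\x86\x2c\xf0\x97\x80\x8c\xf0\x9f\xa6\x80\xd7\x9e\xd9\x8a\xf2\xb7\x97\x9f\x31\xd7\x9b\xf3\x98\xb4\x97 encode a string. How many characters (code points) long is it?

10

Byte at offset 0: 0xEE = 11101110 → 3-byte char (#1). Advance 3.
Byte at offset 3: 0x2C = 00101100 → 1-byte char (#2). Advance 1.
Byte at offset 4: 0xF0 = 11110000 → 4-byte char (#3). Advance 4.
Byte at offset 8: 0xF0 = 11110000 → 4-byte char (#4). Advance 4.
Byte at offset 12: 0xD7 = 11010111 → 2-byte char (#5). Advance 2.
Byte at offset 14: 0xD9 = 11011001 → 2-byte char (#6). Advance 2.
Byte at offset 16: 0xF2 = 11110010 → 4-byte char (#7). Advance 4.
Byte at offset 20: 0x31 = 00110001 → 1-byte char (#8). Advance 1.
Byte at offset 21: 0xD7 = 11010111 → 2-byte char (#9). Advance 2.
Byte at offset 23: 0xF3 = 11110011 → 4-byte char (#10). Advance 4.
Reached end at offset 27 after 10 code points.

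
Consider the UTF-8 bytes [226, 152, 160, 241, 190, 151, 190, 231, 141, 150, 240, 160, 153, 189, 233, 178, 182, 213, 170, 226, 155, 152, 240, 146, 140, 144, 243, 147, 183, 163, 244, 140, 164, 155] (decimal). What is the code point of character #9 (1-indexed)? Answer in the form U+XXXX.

U+D3DE3

Offset 0: leading byte 0xE2 = 11100010 → 3-byte char #1 = E2 98 A0.
Offset 3: leading byte 0xF1 = 11110001 → 4-byte char #2 = F1 BE 97 BE.
Offset 7: leading byte 0xE7 = 11100111 → 3-byte char #3 = E7 8D 96.
Offset 10: leading byte 0xF0 = 11110000 → 4-byte char #4 = F0 A0 99 BD.
Offset 14: leading byte 0xE9 = 11101001 → 3-byte char #5 = E9 B2 B6.
Offset 17: leading byte 0xD5 = 11010101 → 2-byte char #6 = D5 AA.
Offset 19: leading byte 0xE2 = 11100010 → 3-byte char #7 = E2 9B 98.
Offset 22: leading byte 0xF0 = 11110000 → 4-byte char #8 = F0 92 8C 90.
Offset 26: leading byte 0xF3 = 11110011 → 4-byte char #9 = F3 93 B7 A3.
Leading byte 0xF3 = 11110011 matches 11110xxx → 4-byte sequence.
Byte 1: 0xF3 = 11110011, payload 011 (3 bits).
Byte 2: 0x93 = 10010011 (10xxxxxx ✓), payload 010011.
Byte 3: 0xB7 = 10110111 (10xxxxxx ✓), payload 110111.
Byte 4: 0xA3 = 10100011 (10xxxxxx ✓), payload 100011.
Concatenate: 011010011110111100011 = 0xD3DE3 (21 bits → U+D3DE3).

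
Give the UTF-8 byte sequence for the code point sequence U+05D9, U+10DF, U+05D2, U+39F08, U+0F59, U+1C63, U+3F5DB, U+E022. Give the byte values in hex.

D7 99 E1 83 9F D7 92 F0 B9 BC 88 E0 BD 99 E1 B1 A3 F0 BF 97 9B EE 80 A2

U+05D9: 2-byte form → D7 99.
U+10DF: 3-byte form → E1 83 9F.
U+05D2: 2-byte form → D7 92.
U+39F08: 4-byte form → F0 B9 BC 88.
U+0F59: 3-byte form → E0 BD 99.
U+1C63: 3-byte form → E1 B1 A3.
U+3F5DB: 4-byte form → F0 BF 97 9B.
U+E022: 3-byte form → EE 80 A2.
Concatenated (24 bytes): D7 99 E1 83 9F D7 92 F0 B9 BC 88 E0 BD 99 E1 B1 A3 F0 BF 97 9B EE 80 A2.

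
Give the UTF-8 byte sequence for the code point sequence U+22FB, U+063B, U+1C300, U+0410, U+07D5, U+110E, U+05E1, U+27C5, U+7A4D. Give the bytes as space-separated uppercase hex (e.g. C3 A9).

E2 8B BB D8 BB F0 9C 8C 80 D0 90 DF 95 E1 84 8E D7 A1 E2 9F 85 E7 A9 8D

U+22FB: 3-byte form → E2 8B BB.
U+063B: 2-byte form → D8 BB.
U+1C300: 4-byte form → F0 9C 8C 80.
U+0410: 2-byte form → D0 90.
U+07D5: 2-byte form → DF 95.
U+110E: 3-byte form → E1 84 8E.
U+05E1: 2-byte form → D7 A1.
U+27C5: 3-byte form → E2 9F 85.
U+7A4D: 3-byte form → E7 A9 8D.
Concatenated (24 bytes): E2 8B BB D8 BB F0 9C 8C 80 D0 90 DF 95 E1 84 8E D7 A1 E2 9F 85 E7 A9 8D.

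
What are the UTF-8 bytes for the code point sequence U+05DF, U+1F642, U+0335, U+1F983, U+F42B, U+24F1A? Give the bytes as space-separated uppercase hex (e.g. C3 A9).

D7 9F F0 9F 99 82 CC B5 F0 9F A6 83 EF 90 AB F0 A4 BC 9A

U+05DF: 2-byte form → D7 9F.
U+1F642: 4-byte form → F0 9F 99 82.
U+0335: 2-byte form → CC B5.
U+1F983: 4-byte form → F0 9F A6 83.
U+F42B: 3-byte form → EF 90 AB.
U+24F1A: 4-byte form → F0 A4 BC 9A.
Concatenated (19 bytes): D7 9F F0 9F 99 82 CC B5 F0 9F A6 83 EF 90 AB F0 A4 BC 9A.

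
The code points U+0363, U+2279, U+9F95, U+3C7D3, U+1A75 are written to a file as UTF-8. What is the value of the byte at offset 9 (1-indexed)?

0xF0

1-indexed offset 9 is 0-indexed offset 8.
U+0363 → 2-byte form CD A3 at offsets 0–1.
U+2279 → 3-byte form E2 89 B9 at offsets 2–4.
U+9F95 → 3-byte form E9 BE 95 at offsets 5–7.
U+3C7D3 → 4-byte form F0 BC 9F 93 at offsets 8–11.
Offset 8 falls in char 4's range; it's byte 1 of F0 BC 9F 93 = 0xF0.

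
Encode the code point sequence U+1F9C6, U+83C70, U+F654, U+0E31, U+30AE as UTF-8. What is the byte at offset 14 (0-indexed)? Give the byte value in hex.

U+1F9C6 → 4-byte form F0 9F A7 86 at offsets 0–3.
U+83C70 → 4-byte form F2 83 B1 B0 at offsets 4–7.
U+F654 → 3-byte form EF 99 94 at offsets 8–10.
U+0E31 → 3-byte form E0 B8 B1 at offsets 11–13.
U+30AE → 3-byte form E3 82 AE at offsets 14–16.
Offset 14 falls in char 5's range; it's byte 1 of E3 82 AE = 0xE3.

0xE3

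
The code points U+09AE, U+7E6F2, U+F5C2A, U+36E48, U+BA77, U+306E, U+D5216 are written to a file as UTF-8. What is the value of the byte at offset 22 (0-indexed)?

U+09AE → 3-byte form E0 A6 AE at offsets 0–2.
U+7E6F2 → 4-byte form F1 BE 9B B2 at offsets 3–6.
U+F5C2A → 4-byte form F3 B5 B0 AA at offsets 7–10.
U+36E48 → 4-byte form F0 B6 B9 88 at offsets 11–14.
U+BA77 → 3-byte form EB A9 B7 at offsets 15–17.
U+306E → 3-byte form E3 81 AE at offsets 18–20.
U+D5216 → 4-byte form F3 95 88 96 at offsets 21–24.
Offset 22 falls in char 7's range; it's byte 2 of F3 95 88 96 = 0x95.

0x95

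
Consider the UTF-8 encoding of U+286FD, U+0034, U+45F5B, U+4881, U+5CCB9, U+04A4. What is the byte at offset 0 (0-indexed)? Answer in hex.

0xF0

U+286FD → 4-byte form F0 A8 9B BD at offsets 0–3.
Offset 0 falls in char 1's range; it's byte 1 of F0 A8 9B BD = 0xF0.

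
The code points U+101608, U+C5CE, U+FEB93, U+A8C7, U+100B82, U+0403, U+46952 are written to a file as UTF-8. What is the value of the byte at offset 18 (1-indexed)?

1-indexed offset 18 is 0-indexed offset 17.
U+101608 → 4-byte form F4 81 98 88 at offsets 0–3.
U+C5CE → 3-byte form EC 97 8E at offsets 4–6.
U+FEB93 → 4-byte form F3 BE AE 93 at offsets 7–10.
U+A8C7 → 3-byte form EA A3 87 at offsets 11–13.
U+100B82 → 4-byte form F4 80 AE 82 at offsets 14–17.
Offset 17 falls in char 5's range; it's byte 4 of F4 80 AE 82 = 0x82.

0x82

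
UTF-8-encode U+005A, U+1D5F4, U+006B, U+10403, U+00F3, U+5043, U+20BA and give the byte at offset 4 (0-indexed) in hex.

0xB4

U+005A → 1-byte form 5A at offsets 0–0.
U+1D5F4 → 4-byte form F0 9D 97 B4 at offsets 1–4.
Offset 4 falls in char 2's range; it's byte 4 of F0 9D 97 B4 = 0xB4.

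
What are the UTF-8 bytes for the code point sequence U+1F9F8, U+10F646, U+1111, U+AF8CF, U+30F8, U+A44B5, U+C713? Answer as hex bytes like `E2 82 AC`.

F0 9F A7 B8 F4 8F 99 86 E1 84 91 F2 AF A3 8F E3 83 B8 F2 A4 92 B5 EC 9C 93

U+1F9F8: 4-byte form → F0 9F A7 B8.
U+10F646: 4-byte form → F4 8F 99 86.
U+1111: 3-byte form → E1 84 91.
U+AF8CF: 4-byte form → F2 AF A3 8F.
U+30F8: 3-byte form → E3 83 B8.
U+A44B5: 4-byte form → F2 A4 92 B5.
U+C713: 3-byte form → EC 9C 93.
Concatenated (25 bytes): F0 9F A7 B8 F4 8F 99 86 E1 84 91 F2 AF A3 8F E3 83 B8 F2 A4 92 B5 EC 9C 93.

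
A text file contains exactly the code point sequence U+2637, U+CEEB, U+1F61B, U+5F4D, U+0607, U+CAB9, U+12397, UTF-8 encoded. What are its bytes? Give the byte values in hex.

E2 98 B7 EC BB AB F0 9F 98 9B E5 BD 8D D8 87 EC AA B9 F0 92 8E 97

U+2637: 3-byte form → E2 98 B7.
U+CEEB: 3-byte form → EC BB AB.
U+1F61B: 4-byte form → F0 9F 98 9B.
U+5F4D: 3-byte form → E5 BD 8D.
U+0607: 2-byte form → D8 87.
U+CAB9: 3-byte form → EC AA B9.
U+12397: 4-byte form → F0 92 8E 97.
Concatenated (22 bytes): E2 98 B7 EC BB AB F0 9F 98 9B E5 BD 8D D8 87 EC AA B9 F0 92 8E 97.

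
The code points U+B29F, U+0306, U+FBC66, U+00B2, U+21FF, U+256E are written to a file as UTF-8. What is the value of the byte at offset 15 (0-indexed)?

U+B29F → 3-byte form EB 8A 9F at offsets 0–2.
U+0306 → 2-byte form CC 86 at offsets 3–4.
U+FBC66 → 4-byte form F3 BB B1 A6 at offsets 5–8.
U+00B2 → 2-byte form C2 B2 at offsets 9–10.
U+21FF → 3-byte form E2 87 BF at offsets 11–13.
U+256E → 3-byte form E2 95 AE at offsets 14–16.
Offset 15 falls in char 6's range; it's byte 2 of E2 95 AE = 0x95.

0x95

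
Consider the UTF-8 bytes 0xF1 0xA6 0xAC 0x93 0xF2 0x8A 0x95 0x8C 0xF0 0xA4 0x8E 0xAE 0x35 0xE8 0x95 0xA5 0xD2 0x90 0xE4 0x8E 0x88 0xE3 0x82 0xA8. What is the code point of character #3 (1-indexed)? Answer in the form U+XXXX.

U+243AE

Offset 0: leading byte 0xF1 = 11110001 → 4-byte char #1 = F1 A6 AC 93.
Offset 4: leading byte 0xF2 = 11110010 → 4-byte char #2 = F2 8A 95 8C.
Offset 8: leading byte 0xF0 = 11110000 → 4-byte char #3 = F0 A4 8E AE.
Leading byte 0xF0 = 11110000 matches 11110xxx → 4-byte sequence.
Byte 1: 0xF0 = 11110000, payload 000 (3 bits).
Byte 2: 0xA4 = 10100100 (10xxxxxx ✓), payload 100100.
Byte 3: 0x8E = 10001110 (10xxxxxx ✓), payload 001110.
Byte 4: 0xAE = 10101110 (10xxxxxx ✓), payload 101110.
Concatenate: 000100100001110101110 = 0x243AE (21 bits → U+243AE).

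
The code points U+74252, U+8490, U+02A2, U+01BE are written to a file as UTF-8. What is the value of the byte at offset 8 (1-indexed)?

0xCA

1-indexed offset 8 is 0-indexed offset 7.
U+74252 → 4-byte form F1 B4 89 92 at offsets 0–3.
U+8490 → 3-byte form E8 92 90 at offsets 4–6.
U+02A2 → 2-byte form CA A2 at offsets 7–8.
Offset 7 falls in char 3's range; it's byte 1 of CA A2 = 0xCA.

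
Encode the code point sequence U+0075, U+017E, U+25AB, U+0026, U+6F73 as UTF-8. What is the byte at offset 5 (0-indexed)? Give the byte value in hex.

U+0075 → 1-byte form 75 at offsets 0–0.
U+017E → 2-byte form C5 BE at offsets 1–2.
U+25AB → 3-byte form E2 96 AB at offsets 3–5.
Offset 5 falls in char 3's range; it's byte 3 of E2 96 AB = 0xAB.

0xAB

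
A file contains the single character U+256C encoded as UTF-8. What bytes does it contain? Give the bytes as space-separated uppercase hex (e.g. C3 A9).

E2 95 AC

U+256C = 0x256C = 9580 decimal. In range U+0800–U+FFFF → 3-byte form: 1110xxxx 10xxxxxx 10xxxxxx.
Binary (16 bits): 0010010101101100.
Split 4+6+6: 0010 | 010101 | 101100.
Byte 1: 11100010 = 0xE2.
Byte 2: 10010101 = 0x95.
Byte 3: 10101100 = 0xAC.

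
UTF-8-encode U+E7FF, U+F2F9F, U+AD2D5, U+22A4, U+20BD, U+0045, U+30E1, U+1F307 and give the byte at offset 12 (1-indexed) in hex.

0xE2

1-indexed offset 12 is 0-indexed offset 11.
U+E7FF → 3-byte form EE 9F BF at offsets 0–2.
U+F2F9F → 4-byte form F3 B2 BE 9F at offsets 3–6.
U+AD2D5 → 4-byte form F2 AD 8B 95 at offsets 7–10.
U+22A4 → 3-byte form E2 8A A4 at offsets 11–13.
Offset 11 falls in char 4's range; it's byte 1 of E2 8A A4 = 0xE2.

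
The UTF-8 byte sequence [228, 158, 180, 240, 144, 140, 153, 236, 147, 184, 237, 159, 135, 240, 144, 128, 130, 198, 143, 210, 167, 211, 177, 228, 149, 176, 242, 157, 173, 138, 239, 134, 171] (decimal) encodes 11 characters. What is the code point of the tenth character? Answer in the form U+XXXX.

Offset 0: leading byte 0xE4 = 11100100 → 3-byte char #1 = E4 9E B4.
Offset 3: leading byte 0xF0 = 11110000 → 4-byte char #2 = F0 90 8C 99.
Offset 7: leading byte 0xEC = 11101100 → 3-byte char #3 = EC 93 B8.
Offset 10: leading byte 0xED = 11101101 → 3-byte char #4 = ED 9F 87.
Offset 13: leading byte 0xF0 = 11110000 → 4-byte char #5 = F0 90 80 82.
Offset 17: leading byte 0xC6 = 11000110 → 2-byte char #6 = C6 8F.
Offset 19: leading byte 0xD2 = 11010010 → 2-byte char #7 = D2 A7.
Offset 21: leading byte 0xD3 = 11010011 → 2-byte char #8 = D3 B1.
Offset 23: leading byte 0xE4 = 11100100 → 3-byte char #9 = E4 95 B0.
Offset 26: leading byte 0xF2 = 11110010 → 4-byte char #10 = F2 9D AD 8A.
Leading byte 0xF2 = 11110010 matches 11110xxx → 4-byte sequence.
Byte 1: 0xF2 = 11110010, payload 010 (3 bits).
Byte 2: 0x9D = 10011101 (10xxxxxx ✓), payload 011101.
Byte 3: 0xAD = 10101101 (10xxxxxx ✓), payload 101101.
Byte 4: 0x8A = 10001010 (10xxxxxx ✓), payload 001010.
Concatenate: 010011101101101001010 = 0x9DB4A (21 bits → U+9DB4A).

U+9DB4A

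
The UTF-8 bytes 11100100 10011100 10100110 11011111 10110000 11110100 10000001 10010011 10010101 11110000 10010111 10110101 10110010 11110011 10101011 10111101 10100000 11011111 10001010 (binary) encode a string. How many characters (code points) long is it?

Byte at offset 0: 0xE4 = 11100100 → 3-byte char (#1). Advance 3.
Byte at offset 3: 0xDF = 11011111 → 2-byte char (#2). Advance 2.
Byte at offset 5: 0xF4 = 11110100 → 4-byte char (#3). Advance 4.
Byte at offset 9: 0xF0 = 11110000 → 4-byte char (#4). Advance 4.
Byte at offset 13: 0xF3 = 11110011 → 4-byte char (#5). Advance 4.
Byte at offset 17: 0xDF = 11011111 → 2-byte char (#6). Advance 2.
Reached end at offset 19 after 6 code points.

6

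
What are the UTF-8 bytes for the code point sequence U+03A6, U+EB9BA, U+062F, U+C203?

U+03A6: 2-byte form → CE A6.
U+EB9BA: 4-byte form → F3 AB A6 BA.
U+062F: 2-byte form → D8 AF.
U+C203: 3-byte form → EC 88 83.
Concatenated (11 bytes): CE A6 F3 AB A6 BA D8 AF EC 88 83.

CE A6 F3 AB A6 BA D8 AF EC 88 83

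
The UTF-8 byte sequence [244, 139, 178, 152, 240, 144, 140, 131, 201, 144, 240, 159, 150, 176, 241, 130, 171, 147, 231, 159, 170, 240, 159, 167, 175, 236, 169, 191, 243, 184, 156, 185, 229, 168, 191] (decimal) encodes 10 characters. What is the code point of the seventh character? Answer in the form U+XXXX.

Offset 0: leading byte 0xF4 = 11110100 → 4-byte char #1 = F4 8B B2 98.
Offset 4: leading byte 0xF0 = 11110000 → 4-byte char #2 = F0 90 8C 83.
Offset 8: leading byte 0xC9 = 11001001 → 2-byte char #3 = C9 90.
Offset 10: leading byte 0xF0 = 11110000 → 4-byte char #4 = F0 9F 96 B0.
Offset 14: leading byte 0xF1 = 11110001 → 4-byte char #5 = F1 82 AB 93.
Offset 18: leading byte 0xE7 = 11100111 → 3-byte char #6 = E7 9F AA.
Offset 21: leading byte 0xF0 = 11110000 → 4-byte char #7 = F0 9F A7 AF.
Leading byte 0xF0 = 11110000 matches 11110xxx → 4-byte sequence.
Byte 1: 0xF0 = 11110000, payload 000 (3 bits).
Byte 2: 0x9F = 10011111 (10xxxxxx ✓), payload 011111.
Byte 3: 0xA7 = 10100111 (10xxxxxx ✓), payload 100111.
Byte 4: 0xAF = 10101111 (10xxxxxx ✓), payload 101111.
Concatenate: 000011111100111101111 = 0x1F9EF (21 bits → U+1F9EF).

U+1F9EF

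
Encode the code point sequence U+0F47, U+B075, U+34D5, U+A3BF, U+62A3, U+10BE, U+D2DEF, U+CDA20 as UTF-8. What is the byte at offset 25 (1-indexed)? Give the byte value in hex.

0xA8

1-indexed offset 25 is 0-indexed offset 24.
U+0F47 → 3-byte form E0 BD 87 at offsets 0–2.
U+B075 → 3-byte form EB 81 B5 at offsets 3–5.
U+34D5 → 3-byte form E3 93 95 at offsets 6–8.
U+A3BF → 3-byte form EA 8E BF at offsets 9–11.
U+62A3 → 3-byte form E6 8A A3 at offsets 12–14.
U+10BE → 3-byte form E1 82 BE at offsets 15–17.
U+D2DEF → 4-byte form F3 92 B7 AF at offsets 18–21.
U+CDA20 → 4-byte form F3 8D A8 A0 at offsets 22–25.
Offset 24 falls in char 8's range; it's byte 3 of F3 8D A8 A0 = 0xA8.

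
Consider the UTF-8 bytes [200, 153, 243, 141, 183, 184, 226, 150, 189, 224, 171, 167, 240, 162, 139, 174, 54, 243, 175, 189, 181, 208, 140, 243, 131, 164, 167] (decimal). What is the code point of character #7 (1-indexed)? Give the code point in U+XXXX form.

Offset 0: leading byte 0xC8 = 11001000 → 2-byte char #1 = C8 99.
Offset 2: leading byte 0xF3 = 11110011 → 4-byte char #2 = F3 8D B7 B8.
Offset 6: leading byte 0xE2 = 11100010 → 3-byte char #3 = E2 96 BD.
Offset 9: leading byte 0xE0 = 11100000 → 3-byte char #4 = E0 AB A7.
Offset 12: leading byte 0xF0 = 11110000 → 4-byte char #5 = F0 A2 8B AE.
Offset 16: leading byte 0x36 = 00110110 → 1-byte char #6 = 36.
Offset 17: leading byte 0xF3 = 11110011 → 4-byte char #7 = F3 AF BD B5.
Leading byte 0xF3 = 11110011 matches 11110xxx → 4-byte sequence.
Byte 1: 0xF3 = 11110011, payload 011 (3 bits).
Byte 2: 0xAF = 10101111 (10xxxxxx ✓), payload 101111.
Byte 3: 0xBD = 10111101 (10xxxxxx ✓), payload 111101.
Byte 4: 0xB5 = 10110101 (10xxxxxx ✓), payload 110101.
Concatenate: 011101111111101110101 = 0xEFF75 (21 bits → U+EFF75).

U+EFF75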